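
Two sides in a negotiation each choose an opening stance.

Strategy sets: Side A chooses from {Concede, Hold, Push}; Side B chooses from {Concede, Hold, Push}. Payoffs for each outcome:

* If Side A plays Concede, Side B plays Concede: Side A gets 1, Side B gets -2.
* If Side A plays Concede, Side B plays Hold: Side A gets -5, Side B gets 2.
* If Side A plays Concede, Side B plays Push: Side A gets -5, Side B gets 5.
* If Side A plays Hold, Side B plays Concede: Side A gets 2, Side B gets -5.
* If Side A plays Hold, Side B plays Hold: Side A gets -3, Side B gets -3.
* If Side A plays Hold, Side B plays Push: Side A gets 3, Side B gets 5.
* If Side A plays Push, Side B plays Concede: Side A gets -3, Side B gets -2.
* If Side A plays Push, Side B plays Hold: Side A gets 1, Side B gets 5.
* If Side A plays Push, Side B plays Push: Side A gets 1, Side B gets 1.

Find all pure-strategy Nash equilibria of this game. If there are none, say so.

For each player, find the best response to each opponent profile; mutual best responses are the pure NE.
Side A against Concede: payoffs 1, 2, -3 → best response Hold.
Side A against Hold: payoffs -5, -3, 1 → best response Push.
Side A against Push: payoffs -5, 3, 1 → best response Hold.
Side B against Concede: payoffs -2, 2, 5 → best response Push.
Side B against Hold: payoffs -5, -3, 5 → best response Push.
Side B against Push: payoffs -2, 5, 1 → best response Hold.
Mutual best responses: (Hold, Push); (Push, Hold).

The pure Nash equilibria are (Hold, Push), (Push, Hold).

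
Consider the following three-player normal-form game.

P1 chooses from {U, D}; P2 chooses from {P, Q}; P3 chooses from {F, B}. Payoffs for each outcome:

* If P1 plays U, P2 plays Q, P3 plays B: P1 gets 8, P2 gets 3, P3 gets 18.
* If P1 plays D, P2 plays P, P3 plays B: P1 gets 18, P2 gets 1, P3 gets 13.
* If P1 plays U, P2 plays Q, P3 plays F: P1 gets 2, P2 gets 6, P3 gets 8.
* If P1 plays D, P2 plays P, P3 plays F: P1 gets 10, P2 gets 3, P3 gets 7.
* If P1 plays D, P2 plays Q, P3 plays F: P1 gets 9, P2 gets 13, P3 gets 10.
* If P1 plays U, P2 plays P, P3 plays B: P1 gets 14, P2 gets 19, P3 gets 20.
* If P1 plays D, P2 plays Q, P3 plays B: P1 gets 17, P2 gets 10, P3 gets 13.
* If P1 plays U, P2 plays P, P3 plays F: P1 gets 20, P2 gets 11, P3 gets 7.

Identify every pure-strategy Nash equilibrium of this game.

(U, P, F): P3 can switch to B (7 → 20). Not NE.
(U, P, B): P1 can switch to D (14 → 18). Not NE.
(U, Q, F): P1 can switch to D (2 → 9). Not NE.
(U, Q, B): P1 can switch to D (8 → 17). Not NE.
(D, P, F): P1 can switch to U (10 → 20). Not NE.
(D, P, B): P2 can switch to Q (1 → 10). Not NE.
(D, Q, F): P3 can switch to B (10 → 13). Not NE.
(D, Q, B): P1 gets 17, best alternative 8; P2 gets 10, best alternative 1; P3 gets 13, best alternative 10. No profitable deviation — NE.

The unique pure-strategy Nash equilibrium is (D, Q, B).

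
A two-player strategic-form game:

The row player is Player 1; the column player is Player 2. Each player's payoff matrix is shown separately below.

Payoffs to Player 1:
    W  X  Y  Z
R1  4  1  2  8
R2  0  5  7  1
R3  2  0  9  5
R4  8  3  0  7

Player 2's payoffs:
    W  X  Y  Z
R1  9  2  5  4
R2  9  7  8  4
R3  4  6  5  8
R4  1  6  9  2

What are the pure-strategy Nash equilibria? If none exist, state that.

There is no pure-strategy Nash equilibrium.

Mark each player's best response to every combination of opponents' strategies; a profile where every player is best-responding is a pure Nash equilibrium.
Player 1 against W: payoffs 4, 0, 2, 8 → best response R4.
Player 1 against X: payoffs 1, 5, 0, 3 → best response R2.
Player 1 against Y: payoffs 2, 7, 9, 0 → best response R3.
Player 1 against Z: payoffs 8, 1, 5, 7 → best response R1.
Player 2 against R1: payoffs 9, 2, 5, 4 → best response W.
Player 2 against R2: payoffs 9, 7, 8, 4 → best response W.
Player 2 against R3: payoffs 4, 6, 5, 8 → best response Z.
Player 2 against R4: payoffs 1, 6, 9, 2 → best response Y.
No profile is a mutual best response for all players.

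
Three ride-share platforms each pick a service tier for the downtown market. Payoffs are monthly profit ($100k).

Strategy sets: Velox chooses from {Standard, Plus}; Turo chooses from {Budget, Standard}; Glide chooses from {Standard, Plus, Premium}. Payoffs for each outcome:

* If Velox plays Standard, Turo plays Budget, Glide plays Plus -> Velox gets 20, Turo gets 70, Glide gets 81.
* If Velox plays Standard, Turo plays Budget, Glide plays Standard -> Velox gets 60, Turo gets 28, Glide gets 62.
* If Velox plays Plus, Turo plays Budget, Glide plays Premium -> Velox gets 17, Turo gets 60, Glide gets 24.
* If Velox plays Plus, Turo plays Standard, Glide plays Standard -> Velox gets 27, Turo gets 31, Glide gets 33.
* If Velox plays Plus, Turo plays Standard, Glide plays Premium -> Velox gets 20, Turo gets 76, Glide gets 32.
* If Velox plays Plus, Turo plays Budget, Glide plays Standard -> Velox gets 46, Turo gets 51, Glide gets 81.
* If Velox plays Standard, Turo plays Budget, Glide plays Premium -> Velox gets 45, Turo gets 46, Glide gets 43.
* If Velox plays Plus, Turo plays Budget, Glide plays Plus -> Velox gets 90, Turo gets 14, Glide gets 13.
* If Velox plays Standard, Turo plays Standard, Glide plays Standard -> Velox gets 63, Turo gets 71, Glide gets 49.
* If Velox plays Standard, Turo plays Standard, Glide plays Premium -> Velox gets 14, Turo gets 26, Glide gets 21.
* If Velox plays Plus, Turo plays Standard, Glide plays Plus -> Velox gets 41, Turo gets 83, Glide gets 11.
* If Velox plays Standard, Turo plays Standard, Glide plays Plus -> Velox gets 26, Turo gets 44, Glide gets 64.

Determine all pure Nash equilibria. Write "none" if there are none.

Check each profile: it is a Nash equilibrium iff no player can strictly gain by switching unilaterally.
(Standard, Budget, Standard): Turo can switch to Standard (28 → 71). Not NE.
(Standard, Budget, Plus): Velox can switch to Plus (20 → 90). Not NE.
(Standard, Budget, Premium): Glide can switch to Standard (43 → 62). Not NE.
(Standard, Standard, Standard): Glide can switch to Plus (49 → 64). Not NE.
(Standard, Standard, Plus): Velox can switch to Plus (26 → 41). Not NE.
(Standard, Standard, Premium): Velox can switch to Plus (14 → 20). Not NE.
(Plus, Budget, Standard): Velox can switch to Standard (46 → 60). Not NE.
(Plus, Budget, Plus): Turo can switch to Standard (14 → 83). Not NE.
(The remaining 4 profiles each have a profitable deviation by the same check.)

none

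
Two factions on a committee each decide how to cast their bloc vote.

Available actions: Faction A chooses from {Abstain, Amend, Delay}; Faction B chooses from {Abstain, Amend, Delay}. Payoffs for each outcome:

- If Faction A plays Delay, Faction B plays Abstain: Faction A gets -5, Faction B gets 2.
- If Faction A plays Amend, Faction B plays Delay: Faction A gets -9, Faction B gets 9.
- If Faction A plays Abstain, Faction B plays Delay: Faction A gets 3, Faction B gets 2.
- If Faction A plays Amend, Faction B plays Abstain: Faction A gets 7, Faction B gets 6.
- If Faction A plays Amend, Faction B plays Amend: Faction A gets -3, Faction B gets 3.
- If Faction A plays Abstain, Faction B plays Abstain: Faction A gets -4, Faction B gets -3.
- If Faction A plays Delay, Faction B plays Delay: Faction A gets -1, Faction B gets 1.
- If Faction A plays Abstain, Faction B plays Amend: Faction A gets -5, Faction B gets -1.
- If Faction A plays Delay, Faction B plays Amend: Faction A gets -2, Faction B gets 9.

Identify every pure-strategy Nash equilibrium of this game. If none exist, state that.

(Abstain, Abstain): Faction A can switch to Amend (-4 → 7). Not NE.
(Abstain, Amend): Faction A can switch to Amend (-5 → -3). Not NE.
(Abstain, Delay): Faction A gets 3, best alternative -1; Faction B gets 2, best alternative -1. No profitable deviation — NE.
(Amend, Abstain): Faction B can switch to Delay (6 → 9). Not NE.
(Amend, Amend): Faction A can switch to Delay (-3 → -2). Not NE.
(Amend, Delay): Faction A can switch to Abstain (-9 → 3). Not NE.
(Delay, Abstain): Faction A can switch to Abstain (-5 → -4). Not NE.
(Delay, Amend): Faction A gets -2, best alternative -3; Faction B gets 9, best alternative 2. No profitable deviation — NE.
(Delay, Delay): Faction A can switch to Abstain (-1 → 3). Not NE.

Pure-strategy Nash equilibria: (Abstain, Delay), (Delay, Amend)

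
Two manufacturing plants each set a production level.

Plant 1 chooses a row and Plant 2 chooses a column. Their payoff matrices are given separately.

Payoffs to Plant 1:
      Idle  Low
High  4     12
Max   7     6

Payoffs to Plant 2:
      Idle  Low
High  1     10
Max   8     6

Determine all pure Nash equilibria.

Check each profile: it is a Nash equilibrium iff no player can strictly gain by switching unilaterally.
(High, Idle): Plant 1 can switch to Max (4 → 7). Not NE.
(High, Low): Plant 1 gets 12, best alternative 6; Plant 2 gets 10, best alternative 1. No profitable deviation — NE.
(Max, Idle): Plant 1 gets 7, best alternative 4; Plant 2 gets 8, best alternative 6. No profitable deviation — NE.
(Max, Low): Plant 1 can switch to High (6 → 12). Not NE.

Pure-strategy Nash equilibria: (High, Low) and (Max, Idle)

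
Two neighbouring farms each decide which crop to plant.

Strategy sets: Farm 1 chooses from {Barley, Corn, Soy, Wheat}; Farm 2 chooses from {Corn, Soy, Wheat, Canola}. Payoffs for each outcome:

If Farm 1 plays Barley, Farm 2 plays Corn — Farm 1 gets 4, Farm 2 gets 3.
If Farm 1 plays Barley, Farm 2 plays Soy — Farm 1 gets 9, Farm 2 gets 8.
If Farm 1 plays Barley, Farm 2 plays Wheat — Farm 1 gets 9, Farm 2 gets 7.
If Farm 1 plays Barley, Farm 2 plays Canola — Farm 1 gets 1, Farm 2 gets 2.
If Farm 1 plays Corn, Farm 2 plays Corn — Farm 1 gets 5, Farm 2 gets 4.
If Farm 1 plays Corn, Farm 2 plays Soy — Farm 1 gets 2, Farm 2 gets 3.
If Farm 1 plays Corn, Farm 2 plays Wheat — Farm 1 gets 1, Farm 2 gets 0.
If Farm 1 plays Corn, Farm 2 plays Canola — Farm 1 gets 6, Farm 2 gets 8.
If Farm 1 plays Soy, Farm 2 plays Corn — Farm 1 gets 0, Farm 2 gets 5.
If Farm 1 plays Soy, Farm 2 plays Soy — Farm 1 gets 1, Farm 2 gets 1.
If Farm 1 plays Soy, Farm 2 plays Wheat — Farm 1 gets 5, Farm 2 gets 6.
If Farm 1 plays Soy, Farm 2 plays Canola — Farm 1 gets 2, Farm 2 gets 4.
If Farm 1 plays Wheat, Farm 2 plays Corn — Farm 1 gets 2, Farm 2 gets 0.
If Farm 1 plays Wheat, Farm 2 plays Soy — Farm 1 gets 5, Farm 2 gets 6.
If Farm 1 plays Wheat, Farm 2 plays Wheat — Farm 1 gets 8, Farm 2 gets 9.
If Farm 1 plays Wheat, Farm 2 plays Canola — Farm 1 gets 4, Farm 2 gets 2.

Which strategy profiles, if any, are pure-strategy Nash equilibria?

Pure-strategy Nash equilibria: (Barley, Soy); (Corn, Canola)

(Barley, Corn): Farm 1 can switch to Corn (4 → 5). Not NE.
(Barley, Soy): Farm 1 gets 9, best alternative 5; Farm 2 gets 8, best alternative 7. No profitable deviation — NE.
(Barley, Wheat): Farm 2 can switch to Soy (7 → 8). Not NE.
(Barley, Canola): Farm 1 can switch to Corn (1 → 6). Not NE.
(Corn, Corn): Farm 2 can switch to Canola (4 → 8). Not NE.
(Corn, Soy): Farm 1 can switch to Barley (2 → 9). Not NE.
(Corn, Wheat): Farm 1 can switch to Barley (1 → 9). Not NE.
(Corn, Canola): Farm 1 gets 6, best alternative 4; Farm 2 gets 8, best alternative 4. No profitable deviation — NE.
(Soy, Corn): Farm 1 can switch to Barley (0 → 4). Not NE.
(Soy, Soy): Farm 1 can switch to Barley (1 → 9). Not NE.
(Soy, Wheat): Farm 1 can switch to Barley (5 → 9). Not NE.
(Soy, Canola): Farm 1 can switch to Corn (2 → 6). Not NE.
(The remaining 4 profiles each have a profitable deviation by the same check.)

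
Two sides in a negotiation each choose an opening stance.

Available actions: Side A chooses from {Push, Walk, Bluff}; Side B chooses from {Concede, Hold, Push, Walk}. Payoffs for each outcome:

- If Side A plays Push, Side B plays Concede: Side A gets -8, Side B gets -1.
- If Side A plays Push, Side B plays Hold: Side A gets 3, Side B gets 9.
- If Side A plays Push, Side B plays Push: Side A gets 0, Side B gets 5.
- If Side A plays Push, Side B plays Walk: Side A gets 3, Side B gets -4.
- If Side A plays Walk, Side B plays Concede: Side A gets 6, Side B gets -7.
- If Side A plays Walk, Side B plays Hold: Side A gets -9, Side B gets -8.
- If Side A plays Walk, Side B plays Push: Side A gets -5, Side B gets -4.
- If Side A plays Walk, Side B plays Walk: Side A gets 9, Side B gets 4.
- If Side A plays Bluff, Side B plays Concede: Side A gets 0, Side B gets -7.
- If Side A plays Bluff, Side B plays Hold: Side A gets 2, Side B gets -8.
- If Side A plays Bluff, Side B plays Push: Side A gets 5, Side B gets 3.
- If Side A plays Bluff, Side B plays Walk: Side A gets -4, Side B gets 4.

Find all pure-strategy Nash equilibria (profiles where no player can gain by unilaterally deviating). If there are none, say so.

The pure Nash equilibria are (Push, Hold), (Walk, Walk).

Side A against Concede: payoffs -8, 6, 0 → best response Walk.
Side A against Hold: payoffs 3, -9, 2 → best response Push.
Side A against Push: payoffs 0, -5, 5 → best response Bluff.
Side A against Walk: payoffs 3, 9, -4 → best response Walk.
Side B against Push: payoffs -1, 9, 5, -4 → best response Hold.
Side B against Walk: payoffs -7, -8, -4, 4 → best response Walk.
Side B against Bluff: payoffs -7, -8, 3, 4 → best response Walk.
Mutual best responses: (Push, Hold); (Walk, Walk).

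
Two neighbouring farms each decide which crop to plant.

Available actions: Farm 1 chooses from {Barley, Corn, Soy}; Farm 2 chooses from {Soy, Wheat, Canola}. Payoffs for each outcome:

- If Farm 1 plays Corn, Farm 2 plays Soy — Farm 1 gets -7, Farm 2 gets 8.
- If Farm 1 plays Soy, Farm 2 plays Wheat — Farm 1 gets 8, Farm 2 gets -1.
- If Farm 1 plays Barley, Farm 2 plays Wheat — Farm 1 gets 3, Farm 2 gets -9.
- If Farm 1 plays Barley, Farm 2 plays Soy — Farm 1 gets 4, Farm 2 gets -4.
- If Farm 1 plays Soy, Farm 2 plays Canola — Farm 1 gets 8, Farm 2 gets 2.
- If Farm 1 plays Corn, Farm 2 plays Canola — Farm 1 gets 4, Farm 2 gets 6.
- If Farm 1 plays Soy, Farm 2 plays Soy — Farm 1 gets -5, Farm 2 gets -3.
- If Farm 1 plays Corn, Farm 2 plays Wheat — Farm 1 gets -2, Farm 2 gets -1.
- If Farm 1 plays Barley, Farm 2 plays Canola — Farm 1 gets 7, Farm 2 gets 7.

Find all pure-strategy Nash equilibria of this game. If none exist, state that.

(Barley, Soy): Farm 2 can switch to Canola (-4 → 7). Not NE.
(Barley, Wheat): Farm 1 can switch to Soy (3 → 8). Not NE.
(Barley, Canola): Farm 1 can switch to Soy (7 → 8). Not NE.
(Corn, Soy): Farm 1 can switch to Barley (-7 → 4). Not NE.
(Corn, Wheat): Farm 1 can switch to Barley (-2 → 3). Not NE.
(Corn, Canola): Farm 1 can switch to Barley (4 → 7). Not NE.
(Soy, Soy): Farm 1 can switch to Barley (-5 → 4). Not NE.
(Soy, Wheat): Farm 2 can switch to Canola (-1 → 2). Not NE.
(Soy, Canola): Farm 1 gets 8, best alternative 7; Farm 2 gets 2, best alternative -1. No profitable deviation — NE.

The unique pure-strategy Nash equilibrium is (Soy, Canola).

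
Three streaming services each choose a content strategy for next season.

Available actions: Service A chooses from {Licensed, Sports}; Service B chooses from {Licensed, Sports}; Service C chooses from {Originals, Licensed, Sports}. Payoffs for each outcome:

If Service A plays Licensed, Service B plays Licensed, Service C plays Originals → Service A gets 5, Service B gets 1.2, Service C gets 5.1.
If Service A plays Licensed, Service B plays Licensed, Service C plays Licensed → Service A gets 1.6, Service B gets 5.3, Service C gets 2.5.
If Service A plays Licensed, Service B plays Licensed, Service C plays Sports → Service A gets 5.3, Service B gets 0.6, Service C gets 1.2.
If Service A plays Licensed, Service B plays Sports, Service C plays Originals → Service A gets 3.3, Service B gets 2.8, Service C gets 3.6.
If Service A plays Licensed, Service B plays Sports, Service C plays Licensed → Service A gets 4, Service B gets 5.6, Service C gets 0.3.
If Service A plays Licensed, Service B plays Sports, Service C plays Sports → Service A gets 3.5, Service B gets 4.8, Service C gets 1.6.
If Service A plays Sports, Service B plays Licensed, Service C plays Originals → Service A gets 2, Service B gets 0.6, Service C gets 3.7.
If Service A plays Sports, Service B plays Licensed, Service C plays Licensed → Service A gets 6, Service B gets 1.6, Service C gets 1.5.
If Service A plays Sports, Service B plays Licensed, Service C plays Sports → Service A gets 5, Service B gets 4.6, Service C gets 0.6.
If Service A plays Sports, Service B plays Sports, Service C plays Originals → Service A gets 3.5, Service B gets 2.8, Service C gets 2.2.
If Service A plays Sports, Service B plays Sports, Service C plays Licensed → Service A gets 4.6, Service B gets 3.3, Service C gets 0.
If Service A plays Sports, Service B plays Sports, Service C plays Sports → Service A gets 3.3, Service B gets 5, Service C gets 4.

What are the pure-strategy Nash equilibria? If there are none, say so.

Service A against (Licensed, Originals): payoffs 5, 2 → best response Licensed.
Service A against (Licensed, Licensed): payoffs 1.6, 6 → best response Sports.
Service A against (Licensed, Sports): payoffs 5.3, 5 → best response Licensed.
Service A against (Sports, Originals): payoffs 3.3, 3.5 → best response Sports.
Service A against (Sports, Licensed): payoffs 4, 4.6 → best response Sports.
Service A against (Sports, Sports): payoffs 3.5, 3.3 → best response Licensed.
Service B against (Licensed, Originals): payoffs 1.2, 2.8 → best response Sports.
Service B against (Licensed, Licensed): payoffs 5.3, 5.6 → best response Sports.
Service B against (Licensed, Sports): payoffs 0.6, 4.8 → best response Sports.
Service B against (Sports, Originals): payoffs 0.6, 2.8 → best response Sports.
Service B against (Sports, Licensed): payoffs 1.6, 3.3 → best response Sports.
Service B against (Sports, Sports): payoffs 4.6, 5 → best response Sports.
Service C against (Licensed, Licensed): payoffs 5.1, 2.5, 1.2 → best response Originals.
Service C against (Licensed, Sports): payoffs 3.6, 0.3, 1.6 → best response Originals.
Service C against (Sports, Licensed): payoffs 3.7, 1.5, 0.6 → best response Originals.
Service C against (Sports, Sports): payoffs 2.2, 0, 4 → best response Sports.
No profile is a mutual best response for all players.

This game has no pure Nash equilibrium.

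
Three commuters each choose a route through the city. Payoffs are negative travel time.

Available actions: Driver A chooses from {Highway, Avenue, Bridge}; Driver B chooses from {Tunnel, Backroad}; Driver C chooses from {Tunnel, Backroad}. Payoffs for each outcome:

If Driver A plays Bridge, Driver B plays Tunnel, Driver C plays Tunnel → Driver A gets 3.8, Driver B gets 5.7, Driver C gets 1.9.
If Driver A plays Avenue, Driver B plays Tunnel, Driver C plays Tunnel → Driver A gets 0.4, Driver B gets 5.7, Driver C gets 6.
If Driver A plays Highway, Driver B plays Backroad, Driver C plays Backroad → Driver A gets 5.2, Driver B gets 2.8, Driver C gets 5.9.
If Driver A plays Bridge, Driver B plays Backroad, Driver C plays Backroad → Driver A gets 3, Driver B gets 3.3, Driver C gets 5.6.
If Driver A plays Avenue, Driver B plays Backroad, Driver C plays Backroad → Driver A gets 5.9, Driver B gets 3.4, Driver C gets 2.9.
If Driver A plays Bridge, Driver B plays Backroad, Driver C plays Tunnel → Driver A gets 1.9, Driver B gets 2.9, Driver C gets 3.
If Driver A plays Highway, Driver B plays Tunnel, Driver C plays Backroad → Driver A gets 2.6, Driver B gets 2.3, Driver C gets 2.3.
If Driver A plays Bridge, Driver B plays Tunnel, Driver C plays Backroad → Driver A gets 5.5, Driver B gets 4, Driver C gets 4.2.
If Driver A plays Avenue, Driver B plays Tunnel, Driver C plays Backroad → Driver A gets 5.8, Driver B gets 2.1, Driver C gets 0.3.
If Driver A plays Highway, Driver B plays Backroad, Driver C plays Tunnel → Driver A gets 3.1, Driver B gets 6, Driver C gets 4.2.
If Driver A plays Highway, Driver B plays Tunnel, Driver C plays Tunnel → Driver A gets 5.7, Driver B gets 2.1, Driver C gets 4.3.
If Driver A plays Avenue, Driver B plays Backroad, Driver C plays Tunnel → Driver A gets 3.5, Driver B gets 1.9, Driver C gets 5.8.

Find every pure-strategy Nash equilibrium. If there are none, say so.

For each player, find the best response to each opponent profile; mutual best responses are the pure NE.
Driver A against (Tunnel, Tunnel): payoffs 5.7, 0.4, 3.8 → best response Highway.
Driver A against (Tunnel, Backroad): payoffs 2.6, 5.8, 5.5 → best response Avenue.
Driver A against (Backroad, Tunnel): payoffs 3.1, 3.5, 1.9 → best response Avenue.
Driver A against (Backroad, Backroad): payoffs 5.2, 5.9, 3 → best response Avenue.
Driver B against (Highway, Tunnel): payoffs 2.1, 6 → best response Backroad.
Driver B against (Highway, Backroad): payoffs 2.3, 2.8 → best response Backroad.
Driver B against (Avenue, Tunnel): payoffs 5.7, 1.9 → best response Tunnel.
Driver B against (Avenue, Backroad): payoffs 2.1, 3.4 → best response Backroad.
Driver B against (Bridge, Tunnel): payoffs 5.7, 2.9 → best response Tunnel.
Driver B against (Bridge, Backroad): payoffs 4, 3.3 → best response Tunnel.
Driver C against (Highway, Tunnel): payoffs 4.3, 2.3 → best response Tunnel.
Driver C against (Highway, Backroad): payoffs 4.2, 5.9 → best response Backroad.
Driver C against (Avenue, Tunnel): payoffs 6, 0.3 → best response Tunnel.
Driver C against (Avenue, Backroad): payoffs 5.8, 2.9 → best response Tunnel.
Driver C against (Bridge, Tunnel): payoffs 1.9, 4.2 → best response Backroad.
Driver C against (Bridge, Backroad): payoffs 3, 5.6 → best response Backroad.
No profile is a mutual best response for all players.

No pure-strategy Nash equilibrium.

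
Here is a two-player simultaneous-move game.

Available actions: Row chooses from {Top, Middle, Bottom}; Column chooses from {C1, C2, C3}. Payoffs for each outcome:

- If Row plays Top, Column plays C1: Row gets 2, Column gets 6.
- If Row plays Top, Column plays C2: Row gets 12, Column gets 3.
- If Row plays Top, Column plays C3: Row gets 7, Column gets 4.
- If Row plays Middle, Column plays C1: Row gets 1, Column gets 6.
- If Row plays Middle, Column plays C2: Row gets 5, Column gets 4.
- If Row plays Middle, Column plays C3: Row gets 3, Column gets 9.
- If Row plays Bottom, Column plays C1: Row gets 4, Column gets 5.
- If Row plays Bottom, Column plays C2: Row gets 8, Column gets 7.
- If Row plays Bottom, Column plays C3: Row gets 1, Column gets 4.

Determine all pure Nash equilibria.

For each strategy profile, look for a profitable unilateral deviation.
(Top, C1): Row can switch to Bottom (2 → 4). Not NE.
(Top, C2): Column can switch to C1 (3 → 6). Not NE.
(Top, C3): Column can switch to C1 (4 → 6). Not NE.
(Middle, C1): Row can switch to Top (1 → 2). Not NE.
(Middle, C2): Row can switch to Top (5 → 12). Not NE.
(Middle, C3): Row can switch to Top (3 → 7). Not NE.
(Bottom, C1): Column can switch to C2 (5 → 7). Not NE.
(Bottom, C2): Row can switch to Top (8 → 12). Not NE.
(Bottom, C3): Row can switch to Top (1 → 7). Not NE.

There is no pure-strategy Nash equilibrium.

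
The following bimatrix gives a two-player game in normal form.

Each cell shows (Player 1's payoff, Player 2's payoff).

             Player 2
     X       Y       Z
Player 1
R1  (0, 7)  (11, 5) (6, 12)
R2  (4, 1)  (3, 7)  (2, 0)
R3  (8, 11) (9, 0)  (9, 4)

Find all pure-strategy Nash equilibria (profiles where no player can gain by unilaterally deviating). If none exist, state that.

Mark each player's best response to every combination of opponents' strategies; a profile where every player is best-responding is a pure Nash equilibrium.
Player 1 against X: payoffs 0, 4, 8 → best response R3.
Player 1 against Y: payoffs 11, 3, 9 → best response R1.
Player 1 against Z: payoffs 6, 2, 9 → best response R3.
Player 2 against R1: payoffs 7, 5, 12 → best response Z.
Player 2 against R2: payoffs 1, 7, 0 → best response Y.
Player 2 against R3: payoffs 11, 0, 4 → best response X.
Mutual best responses: (R3, X).

(R3, X)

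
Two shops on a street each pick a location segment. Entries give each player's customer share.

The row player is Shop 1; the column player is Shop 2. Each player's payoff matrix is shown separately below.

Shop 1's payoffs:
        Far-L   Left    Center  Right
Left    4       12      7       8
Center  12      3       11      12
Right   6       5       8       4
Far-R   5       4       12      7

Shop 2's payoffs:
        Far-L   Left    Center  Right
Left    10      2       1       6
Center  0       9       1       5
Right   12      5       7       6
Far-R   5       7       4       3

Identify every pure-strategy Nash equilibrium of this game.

Check each profile: it is a Nash equilibrium iff no player can strictly gain by switching unilaterally.
(Left, Far-L): Shop 1 can switch to Center (4 → 12). Not NE.
(Left, Left): Shop 2 can switch to Far-L (2 → 10). Not NE.
(Left, Center): Shop 1 can switch to Center (7 → 11). Not NE.
(Left, Right): Shop 1 can switch to Center (8 → 12). Not NE.
(Center, Far-L): Shop 2 can switch to Left (0 → 9). Not NE.
(Center, Left): Shop 1 can switch to Left (3 → 12). Not NE.
(Center, Center): Shop 1 can switch to Far-R (11 → 12). Not NE.
(Center, Right): Shop 2 can switch to Left (5 → 9). Not NE.
(Right, Far-L): Shop 1 can switch to Center (6 → 12). Not NE.
(Right, Left): Shop 1 can switch to Left (5 → 12). Not NE.
(The remaining 6 profiles each have a profitable deviation by the same check.)

none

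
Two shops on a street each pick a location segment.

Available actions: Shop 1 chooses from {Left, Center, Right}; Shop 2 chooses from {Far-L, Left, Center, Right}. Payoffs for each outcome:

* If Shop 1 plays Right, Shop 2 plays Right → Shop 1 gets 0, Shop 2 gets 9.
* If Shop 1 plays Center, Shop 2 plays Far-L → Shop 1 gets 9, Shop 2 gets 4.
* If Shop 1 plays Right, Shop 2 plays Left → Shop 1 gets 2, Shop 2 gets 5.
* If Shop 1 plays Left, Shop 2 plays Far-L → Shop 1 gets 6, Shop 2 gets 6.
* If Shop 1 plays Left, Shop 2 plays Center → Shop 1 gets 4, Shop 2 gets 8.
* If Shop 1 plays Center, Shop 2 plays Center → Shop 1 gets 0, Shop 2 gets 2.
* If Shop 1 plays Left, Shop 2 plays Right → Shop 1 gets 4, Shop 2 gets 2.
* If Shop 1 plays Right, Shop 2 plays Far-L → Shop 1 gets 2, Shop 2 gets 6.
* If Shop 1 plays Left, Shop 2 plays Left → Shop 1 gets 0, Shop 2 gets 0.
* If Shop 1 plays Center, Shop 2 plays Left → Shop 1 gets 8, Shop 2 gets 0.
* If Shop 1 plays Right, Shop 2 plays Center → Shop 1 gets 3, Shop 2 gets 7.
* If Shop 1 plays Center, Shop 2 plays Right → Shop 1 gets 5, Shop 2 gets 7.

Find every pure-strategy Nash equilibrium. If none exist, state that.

Shop 1 against Far-L: payoffs 6, 9, 2 → best response Center.
Shop 1 against Left: payoffs 0, 8, 2 → best response Center.
Shop 1 against Center: payoffs 4, 0, 3 → best response Left.
Shop 1 against Right: payoffs 4, 5, 0 → best response Center.
Shop 2 against Left: payoffs 6, 0, 8, 2 → best response Center.
Shop 2 against Center: payoffs 4, 0, 2, 7 → best response Right.
Shop 2 against Right: payoffs 6, 5, 7, 9 → best response Right.
Mutual best responses: (Left, Center); (Center, Right).

The pure Nash equilibria are (Left, Center); (Center, Right).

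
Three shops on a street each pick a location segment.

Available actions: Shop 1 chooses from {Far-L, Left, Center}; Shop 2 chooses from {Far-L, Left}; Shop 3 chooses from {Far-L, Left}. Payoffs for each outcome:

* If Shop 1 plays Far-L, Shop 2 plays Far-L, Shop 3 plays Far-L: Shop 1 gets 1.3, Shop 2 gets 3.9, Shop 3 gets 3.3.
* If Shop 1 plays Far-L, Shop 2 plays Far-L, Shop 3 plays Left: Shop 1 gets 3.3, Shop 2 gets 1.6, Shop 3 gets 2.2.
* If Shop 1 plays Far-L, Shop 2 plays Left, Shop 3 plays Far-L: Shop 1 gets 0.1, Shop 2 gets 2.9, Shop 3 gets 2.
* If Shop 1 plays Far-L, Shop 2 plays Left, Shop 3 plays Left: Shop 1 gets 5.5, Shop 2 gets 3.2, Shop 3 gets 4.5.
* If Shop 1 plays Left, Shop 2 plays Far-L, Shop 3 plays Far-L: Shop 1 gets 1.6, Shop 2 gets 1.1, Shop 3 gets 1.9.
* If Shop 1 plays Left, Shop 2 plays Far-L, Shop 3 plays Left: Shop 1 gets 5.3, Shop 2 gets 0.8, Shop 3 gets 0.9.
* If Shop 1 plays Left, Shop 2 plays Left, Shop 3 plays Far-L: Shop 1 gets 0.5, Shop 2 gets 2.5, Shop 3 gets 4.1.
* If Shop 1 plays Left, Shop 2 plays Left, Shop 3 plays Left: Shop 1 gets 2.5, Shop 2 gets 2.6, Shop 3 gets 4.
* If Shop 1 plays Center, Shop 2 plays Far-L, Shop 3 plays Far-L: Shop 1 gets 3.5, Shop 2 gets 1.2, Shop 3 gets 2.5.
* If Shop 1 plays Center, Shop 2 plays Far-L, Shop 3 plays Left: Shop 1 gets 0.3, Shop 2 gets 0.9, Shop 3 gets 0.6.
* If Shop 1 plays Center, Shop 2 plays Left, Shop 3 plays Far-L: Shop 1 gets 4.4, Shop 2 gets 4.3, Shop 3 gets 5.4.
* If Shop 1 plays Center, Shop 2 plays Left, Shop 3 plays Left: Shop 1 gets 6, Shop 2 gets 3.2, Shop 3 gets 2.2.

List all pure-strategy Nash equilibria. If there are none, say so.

(Center, Left, Far-L)

Check each profile: it is a Nash equilibrium iff no player can strictly gain by switching unilaterally.
(Far-L, Far-L, Far-L): Shop 1 can switch to Left (1.3 → 1.6). Not NE.
(Far-L, Far-L, Left): Shop 1 can switch to Left (3.3 → 5.3). Not NE.
(Far-L, Left, Far-L): Shop 1 can switch to Left (0.1 → 0.5). Not NE.
(Far-L, Left, Left): Shop 1 can switch to Center (5.5 → 6). Not NE.
(Left, Far-L, Far-L): Shop 1 can switch to Center (1.6 → 3.5). Not NE.
(Left, Far-L, Left): Shop 2 can switch to Left (0.8 → 2.6). Not NE.
(Left, Left, Far-L): Shop 1 can switch to Center (0.5 → 4.4). Not NE.
(Left, Left, Left): Shop 1 can switch to Far-L (2.5 → 5.5). Not NE.
(Center, Far-L, Far-L): Shop 2 can switch to Left (1.2 → 4.3). Not NE.
(Center, Far-L, Left): Shop 1 can switch to Far-L (0.3 → 3.3). Not NE.
(Center, Left, Far-L): Shop 1 gets 4.4, best alternative 0.5; Shop 2 gets 4.3, best alternative 1.2; Shop 3 gets 5.4, best alternative 2.2. No profitable deviation — NE.
(The remaining 1 profile has a profitable deviation by the same check.)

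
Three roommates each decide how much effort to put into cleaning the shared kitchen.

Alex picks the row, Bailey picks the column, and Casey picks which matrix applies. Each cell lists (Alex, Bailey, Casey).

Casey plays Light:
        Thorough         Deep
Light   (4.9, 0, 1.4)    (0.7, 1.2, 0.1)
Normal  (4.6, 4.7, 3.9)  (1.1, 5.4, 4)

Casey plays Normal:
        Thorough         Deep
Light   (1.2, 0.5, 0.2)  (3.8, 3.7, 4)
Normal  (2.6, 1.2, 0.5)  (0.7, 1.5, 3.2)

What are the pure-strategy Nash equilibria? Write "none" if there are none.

Alex against (Thorough, Light): payoffs 4.9, 4.6 → best response Light.
Alex against (Thorough, Normal): payoffs 1.2, 2.6 → best response Normal.
Alex against (Deep, Light): payoffs 0.7, 1.1 → best response Normal.
Alex against (Deep, Normal): payoffs 3.8, 0.7 → best response Light.
Bailey against (Light, Light): payoffs 0, 1.2 → best response Deep.
Bailey against (Light, Normal): payoffs 0.5, 3.7 → best response Deep.
Bailey against (Normal, Light): payoffs 4.7, 5.4 → best response Deep.
Bailey against (Normal, Normal): payoffs 1.2, 1.5 → best response Deep.
Casey against (Light, Thorough): payoffs 1.4, 0.2 → best response Light.
Casey against (Light, Deep): payoffs 0.1, 4 → best response Normal.
Casey against (Normal, Thorough): payoffs 3.9, 0.5 → best response Light.
Casey against (Normal, Deep): payoffs 4, 3.2 → best response Light.
Mutual best responses: (Light, Deep, Normal); (Normal, Deep, Light).

The pure Nash equilibria are (Light, Deep, Normal) and (Normal, Deep, Light).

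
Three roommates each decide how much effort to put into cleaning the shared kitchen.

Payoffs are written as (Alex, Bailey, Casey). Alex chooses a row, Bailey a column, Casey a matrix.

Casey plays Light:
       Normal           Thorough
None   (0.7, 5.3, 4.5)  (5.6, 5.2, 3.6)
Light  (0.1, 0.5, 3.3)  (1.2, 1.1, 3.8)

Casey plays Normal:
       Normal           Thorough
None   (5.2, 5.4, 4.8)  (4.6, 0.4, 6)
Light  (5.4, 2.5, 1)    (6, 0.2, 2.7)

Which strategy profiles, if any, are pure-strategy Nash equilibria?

none

(None, Normal, Light): Casey can switch to Normal (4.5 → 4.8). Not NE.
(None, Normal, Normal): Alex can switch to Light (5.2 → 5.4). Not NE.
(None, Thorough, Light): Bailey can switch to Normal (5.2 → 5.3). Not NE.
(None, Thorough, Normal): Alex can switch to Light (4.6 → 6). Not NE.
(Light, Normal, Light): Alex can switch to None (0.1 → 0.7). Not NE.
(Light, Normal, Normal): Casey can switch to Light (1 → 3.3). Not NE.
(Light, Thorough, Light): Alex can switch to None (1.2 → 5.6). Not NE.
(Light, Thorough, Normal): Bailey can switch to Normal (0.2 → 2.5). Not NE.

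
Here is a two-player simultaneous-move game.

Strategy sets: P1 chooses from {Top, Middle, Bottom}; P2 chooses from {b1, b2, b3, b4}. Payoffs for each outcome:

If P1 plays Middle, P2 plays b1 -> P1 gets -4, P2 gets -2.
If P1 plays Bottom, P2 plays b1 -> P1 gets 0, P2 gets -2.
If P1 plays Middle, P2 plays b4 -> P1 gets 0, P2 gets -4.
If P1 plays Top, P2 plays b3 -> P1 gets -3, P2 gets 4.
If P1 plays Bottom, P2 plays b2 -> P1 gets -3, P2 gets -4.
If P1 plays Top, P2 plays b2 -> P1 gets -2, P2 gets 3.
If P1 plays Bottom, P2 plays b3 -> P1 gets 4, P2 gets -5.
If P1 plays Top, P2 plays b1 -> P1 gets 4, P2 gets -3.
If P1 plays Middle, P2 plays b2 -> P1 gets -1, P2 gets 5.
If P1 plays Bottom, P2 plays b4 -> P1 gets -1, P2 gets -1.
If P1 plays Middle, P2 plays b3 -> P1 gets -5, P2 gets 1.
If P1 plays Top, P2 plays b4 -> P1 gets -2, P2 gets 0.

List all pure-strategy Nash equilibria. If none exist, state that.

(Top, b1): P2 can switch to b2 (-3 → 3). Not NE.
(Top, b2): P1 can switch to Middle (-2 → -1). Not NE.
(Top, b3): P1 can switch to Bottom (-3 → 4). Not NE.
(Top, b4): P1 can switch to Middle (-2 → 0). Not NE.
(Middle, b1): P1 can switch to Top (-4 → 4). Not NE.
(Middle, b2): P1 gets -1, best alternative -2; P2 gets 5, best alternative 1. No profitable deviation — NE.
(Middle, b3): P1 can switch to Top (-5 → -3). Not NE.
(Middle, b4): P2 can switch to b1 (-4 → -2). Not NE.
(Bottom, b1): P1 can switch to Top (0 → 4). Not NE.
(Bottom, b2): P1 can switch to Top (-3 → -2). Not NE.
(Bottom, b3): P2 can switch to b1 (-5 → -2). Not NE.
(The remaining 1 profile has a profitable deviation by the same check.)

The unique pure-strategy Nash equilibrium is (Middle, b2).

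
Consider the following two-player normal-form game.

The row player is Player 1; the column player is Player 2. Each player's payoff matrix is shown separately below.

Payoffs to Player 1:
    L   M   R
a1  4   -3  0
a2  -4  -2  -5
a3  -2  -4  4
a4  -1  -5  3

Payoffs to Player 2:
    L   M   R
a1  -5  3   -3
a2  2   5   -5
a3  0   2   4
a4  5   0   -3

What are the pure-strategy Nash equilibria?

Player 1 against L: payoffs 4, -4, -2, -1 → best response a1.
Player 1 against M: payoffs -3, -2, -4, -5 → best response a2.
Player 1 against R: payoffs 0, -5, 4, 3 → best response a3.
Player 2 against a1: payoffs -5, 3, -3 → best response M.
Player 2 against a2: payoffs 2, 5, -5 → best response M.
Player 2 against a3: payoffs 0, 2, 4 → best response R.
Player 2 against a4: payoffs 5, 0, -3 → best response L.
Mutual best responses: (a2, M); (a3, R).

The pure Nash equilibria are (a2, M) and (a3, R).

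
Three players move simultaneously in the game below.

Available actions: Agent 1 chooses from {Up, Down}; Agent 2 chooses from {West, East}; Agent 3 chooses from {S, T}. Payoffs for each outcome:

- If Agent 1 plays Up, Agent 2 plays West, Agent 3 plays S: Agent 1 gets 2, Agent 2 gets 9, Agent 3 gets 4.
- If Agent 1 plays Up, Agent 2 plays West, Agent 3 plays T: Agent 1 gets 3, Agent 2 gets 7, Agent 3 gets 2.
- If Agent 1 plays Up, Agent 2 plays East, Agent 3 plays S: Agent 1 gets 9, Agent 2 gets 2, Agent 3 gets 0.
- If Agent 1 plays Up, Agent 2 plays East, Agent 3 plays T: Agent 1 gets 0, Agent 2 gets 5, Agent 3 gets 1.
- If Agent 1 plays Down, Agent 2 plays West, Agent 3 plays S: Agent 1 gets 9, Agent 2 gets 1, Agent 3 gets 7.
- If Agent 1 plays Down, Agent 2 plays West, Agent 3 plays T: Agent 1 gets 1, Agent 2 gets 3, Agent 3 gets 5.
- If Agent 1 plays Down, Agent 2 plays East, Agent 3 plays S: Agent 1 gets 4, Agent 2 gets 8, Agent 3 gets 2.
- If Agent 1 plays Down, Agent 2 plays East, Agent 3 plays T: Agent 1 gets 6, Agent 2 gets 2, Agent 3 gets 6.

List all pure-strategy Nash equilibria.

No pure-strategy Nash equilibrium.

Mark each player's best response to every combination of opponents' strategies; a profile where every player is best-responding is a pure Nash equilibrium.
Agent 1 against (West, S): payoffs 2, 9 → best response Down.
Agent 1 against (West, T): payoffs 3, 1 → best response Up.
Agent 1 against (East, S): payoffs 9, 4 → best response Up.
Agent 1 against (East, T): payoffs 0, 6 → best response Down.
Agent 2 against (Up, S): payoffs 9, 2 → best response West.
Agent 2 against (Up, T): payoffs 7, 5 → best response West.
Agent 2 against (Down, S): payoffs 1, 8 → best response East.
Agent 2 against (Down, T): payoffs 3, 2 → best response West.
Agent 3 against (Up, West): payoffs 4, 2 → best response S.
Agent 3 against (Up, East): payoffs 0, 1 → best response T.
Agent 3 against (Down, West): payoffs 7, 5 → best response S.
Agent 3 against (Down, East): payoffs 2, 6 → best response T.
No profile is a mutual best response for all players.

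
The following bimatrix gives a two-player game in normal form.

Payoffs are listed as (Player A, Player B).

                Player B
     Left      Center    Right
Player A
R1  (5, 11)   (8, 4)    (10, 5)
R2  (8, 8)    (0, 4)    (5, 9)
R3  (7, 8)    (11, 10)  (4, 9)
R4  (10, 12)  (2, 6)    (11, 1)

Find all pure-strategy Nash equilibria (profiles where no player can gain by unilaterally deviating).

(R3, Center), (R4, Left)

For each strategy profile, look for a profitable unilateral deviation.
(R1, Left): Player A can switch to R2 (5 → 8). Not NE.
(R1, Center): Player A can switch to R3 (8 → 11). Not NE.
(R1, Right): Player A can switch to R4 (10 → 11). Not NE.
(R2, Left): Player A can switch to R4 (8 → 10). Not NE.
(R2, Center): Player A can switch to R1 (0 → 8). Not NE.
(R2, Right): Player A can switch to R1 (5 → 10). Not NE.
(R3, Left): Player A can switch to R2 (7 → 8). Not NE.
(R3, Center): Player A gets 11, best alternative 8; Player B gets 10, best alternative 9. No profitable deviation — NE.
(R3, Right): Player A can switch to R1 (4 → 10). Not NE.
(R4, Left): Player A gets 10, best alternative 8; Player B gets 12, best alternative 6. No profitable deviation — NE.
(R4, Center): Player A can switch to R1 (2 → 8). Not NE.
(R4, Right): Player B can switch to Left (1 → 12). Not NE.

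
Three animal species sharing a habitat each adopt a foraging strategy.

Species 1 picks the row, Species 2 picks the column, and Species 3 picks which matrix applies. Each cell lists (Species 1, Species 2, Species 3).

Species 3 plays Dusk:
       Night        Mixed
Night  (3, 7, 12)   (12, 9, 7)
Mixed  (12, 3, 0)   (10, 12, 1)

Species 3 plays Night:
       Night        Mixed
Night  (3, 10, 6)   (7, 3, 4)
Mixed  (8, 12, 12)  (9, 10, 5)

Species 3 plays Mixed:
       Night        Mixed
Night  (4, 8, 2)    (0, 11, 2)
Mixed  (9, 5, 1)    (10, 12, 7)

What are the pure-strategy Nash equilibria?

Species 1 against (Night, Dusk): payoffs 3, 12 → best response Mixed.
Species 1 against (Night, Night): payoffs 3, 8 → best response Mixed.
Species 1 against (Night, Mixed): payoffs 4, 9 → best response Mixed.
Species 1 against (Mixed, Dusk): payoffs 12, 10 → best response Night.
Species 1 against (Mixed, Night): payoffs 7, 9 → best response Mixed.
Species 1 against (Mixed, Mixed): payoffs 0, 10 → best response Mixed.
Species 2 against (Night, Dusk): payoffs 7, 9 → best response Mixed.
Species 2 against (Night, Night): payoffs 10, 3 → best response Night.
Species 2 against (Night, Mixed): payoffs 8, 11 → best response Mixed.
Species 2 against (Mixed, Dusk): payoffs 3, 12 → best response Mixed.
Species 2 against (Mixed, Night): payoffs 12, 10 → best response Night.
Species 2 against (Mixed, Mixed): payoffs 5, 12 → best response Mixed.
Species 3 against (Night, Night): payoffs 12, 6, 2 → best response Dusk.
Species 3 against (Night, Mixed): payoffs 7, 4, 2 → best response Dusk.
Species 3 against (Mixed, Night): payoffs 0, 12, 1 → best response Night.
Species 3 against (Mixed, Mixed): payoffs 1, 5, 7 → best response Mixed.
Mutual best responses: (Night, Mixed, Dusk); (Mixed, Night, Night); (Mixed, Mixed, Mixed).

Pure-strategy Nash equilibria: (Night, Mixed, Dusk) and (Mixed, Night, Night) and (Mixed, Mixed, Mixed)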